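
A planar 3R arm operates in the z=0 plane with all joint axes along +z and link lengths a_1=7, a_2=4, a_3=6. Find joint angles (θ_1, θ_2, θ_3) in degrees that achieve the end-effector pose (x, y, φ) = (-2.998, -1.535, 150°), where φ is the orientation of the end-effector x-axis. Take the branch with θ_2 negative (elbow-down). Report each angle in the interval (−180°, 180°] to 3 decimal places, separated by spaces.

-30.003 -135.006 -44.992

wrist centre = target − a_3·(cos φ, sin φ) = (2.1982, -4.5350)
cos θ_2 = (25.3981−7²−4²)/(2·7·4) = -0.7072; θ_2 = -135.0057° (elbow-down)
β = atan2(-4.5350,2.1982) = -64.1401°; ψ = atan2(-2.8281,4.1713) = -34.1374°
θ_1 = β − ψ = -30.0028°
θ_3 = φ − θ_1 − θ_2 = -44.9916° (wrapped to (-180°,180°])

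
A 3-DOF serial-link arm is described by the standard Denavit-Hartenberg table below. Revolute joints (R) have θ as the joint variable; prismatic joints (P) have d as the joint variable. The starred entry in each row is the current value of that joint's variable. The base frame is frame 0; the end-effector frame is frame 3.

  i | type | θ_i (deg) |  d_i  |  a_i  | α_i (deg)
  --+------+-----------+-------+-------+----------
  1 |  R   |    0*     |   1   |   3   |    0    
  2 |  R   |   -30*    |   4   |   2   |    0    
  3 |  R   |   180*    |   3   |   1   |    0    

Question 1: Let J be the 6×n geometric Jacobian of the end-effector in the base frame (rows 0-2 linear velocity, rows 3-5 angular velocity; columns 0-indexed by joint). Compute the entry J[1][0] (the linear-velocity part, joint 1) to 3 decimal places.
axis z_0 = ẑ; lever o_n−o_0 = (3.8660,-0.5000,8.0000)
cross product → J_v[:, 0] = (0.5000,3.8660,-0.0000)
J_ω[:, 0] = z_0
entry J[1][0] = 3.8660

3.866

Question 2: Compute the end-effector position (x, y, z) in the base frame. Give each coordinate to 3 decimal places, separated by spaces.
after link 1: o_1 = (3.0000, 0.0000, 1.0000)
after link 2: o_2 = (4.7321, -1.0000, 5.0000)
after link 3: o_3 = (3.8660, -0.5000, 8.0000)

3.866 -0.500 8.000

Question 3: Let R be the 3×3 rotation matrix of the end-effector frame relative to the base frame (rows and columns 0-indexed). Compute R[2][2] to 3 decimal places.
1.000

End-effector z-axis (col 2 of R) = (0.0000,0.0000,1.0000)
R[2][2] = 1.0000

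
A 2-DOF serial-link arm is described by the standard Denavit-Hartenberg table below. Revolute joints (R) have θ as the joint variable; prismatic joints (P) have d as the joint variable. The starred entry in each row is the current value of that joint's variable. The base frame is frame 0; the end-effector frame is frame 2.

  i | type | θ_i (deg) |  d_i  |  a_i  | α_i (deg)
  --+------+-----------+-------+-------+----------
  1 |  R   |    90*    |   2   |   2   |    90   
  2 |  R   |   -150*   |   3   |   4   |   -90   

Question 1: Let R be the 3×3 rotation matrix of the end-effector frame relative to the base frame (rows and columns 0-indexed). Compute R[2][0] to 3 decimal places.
End-effector x-axis (col 0 of R) = (-0.0000,-0.8660,-0.5000)
R[2][0] = -0.5000

-0.500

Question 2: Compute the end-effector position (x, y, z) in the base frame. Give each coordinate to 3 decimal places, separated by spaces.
3.000 -1.464 0.000

after link 1: o_1 = (0.0000, 2.0000, 2.0000)
after link 2: o_2 = (3.0000, -1.4641, 0.0000)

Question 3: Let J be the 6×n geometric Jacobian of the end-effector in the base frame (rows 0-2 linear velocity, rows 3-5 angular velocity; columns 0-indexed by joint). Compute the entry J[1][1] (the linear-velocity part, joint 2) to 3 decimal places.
2.000

axis z_1 = (1.0000,-0.0000,0.0000); lever o_n−o_1 = (3.0000,-3.4641,-2.0000)
cross product → J_v[:, 1] = (0.0000,2.0000,-3.4641)
J_ω[:, 1] = z_1
entry J[1][1] = 2.0000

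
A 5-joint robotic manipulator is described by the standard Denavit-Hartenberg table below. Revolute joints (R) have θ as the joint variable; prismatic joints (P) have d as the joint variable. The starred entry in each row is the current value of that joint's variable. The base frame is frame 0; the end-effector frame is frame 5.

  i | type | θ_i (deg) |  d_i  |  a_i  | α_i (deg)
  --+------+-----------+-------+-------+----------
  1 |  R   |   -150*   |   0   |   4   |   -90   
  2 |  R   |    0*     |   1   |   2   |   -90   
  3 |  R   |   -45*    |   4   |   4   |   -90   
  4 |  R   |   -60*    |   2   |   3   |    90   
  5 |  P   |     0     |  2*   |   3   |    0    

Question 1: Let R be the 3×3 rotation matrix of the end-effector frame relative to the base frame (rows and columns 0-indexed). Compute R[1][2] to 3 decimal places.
0.837

End-effector z-axis (col 2 of R) = (0.2241,0.8365,-0.5000)
R[1][2] = 0.8365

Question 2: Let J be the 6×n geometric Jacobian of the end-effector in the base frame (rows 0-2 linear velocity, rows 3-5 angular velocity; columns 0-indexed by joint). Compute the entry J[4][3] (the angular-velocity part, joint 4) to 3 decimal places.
0.259

axis z_3 = (-0.9659,0.2588,-0.0000); lever o_n−o_3 = (-2.2600,-0.7071,-6.1962)
cross product → J_v[:, 3] = (-1.6037,-5.9850,1.2679)
J_ω[:, 3] = z_3
entry J[4][3] = 0.2588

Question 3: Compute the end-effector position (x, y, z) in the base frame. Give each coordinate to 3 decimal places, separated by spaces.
after link 1: o_1 = (-3.4641, -2.0000, 0.0000)
after link 2: o_2 = (-4.6962, -3.8660, 0.0000)
after link 3: o_3 = (-5.7314, -7.7297, -4.0000)
after link 4: o_4 = (-8.0515, -8.6610, -6.5981)
after link 5: o_5 = (-7.9914, -8.4368, -10.1962)

-7.991 -8.437 -10.196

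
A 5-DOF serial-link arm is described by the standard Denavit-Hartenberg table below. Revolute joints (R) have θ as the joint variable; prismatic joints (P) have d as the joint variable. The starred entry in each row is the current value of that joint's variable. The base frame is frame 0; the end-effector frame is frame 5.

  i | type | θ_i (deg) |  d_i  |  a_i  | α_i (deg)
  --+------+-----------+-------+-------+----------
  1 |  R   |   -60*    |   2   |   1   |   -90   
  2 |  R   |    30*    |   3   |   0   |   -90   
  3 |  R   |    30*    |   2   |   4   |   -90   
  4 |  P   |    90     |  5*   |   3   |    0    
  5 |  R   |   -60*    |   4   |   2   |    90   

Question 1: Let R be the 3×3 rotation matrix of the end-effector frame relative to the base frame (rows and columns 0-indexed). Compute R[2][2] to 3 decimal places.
-0.967

End-effector z-axis (col 2 of R) = (-0.2455,-0.0748,-0.9665)
R[2][2] = -0.9665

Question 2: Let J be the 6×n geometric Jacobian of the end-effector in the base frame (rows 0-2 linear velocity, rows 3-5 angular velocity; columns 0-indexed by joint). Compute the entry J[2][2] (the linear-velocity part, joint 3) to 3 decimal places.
5.330

axis z_2 = (-0.2500,0.4330,-0.8660); lever o_n−o_2 = (-8.5311,-6.5442,1.5000)
cross product → J_v[:, 2] = (-5.0179,7.7631,5.3301)
J_ω[:, 2] = z_2
entry J[2][2] = 5.3301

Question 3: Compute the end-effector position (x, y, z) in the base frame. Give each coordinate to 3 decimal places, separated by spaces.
-5.433 -5.910 3.500

after link 1: o_1 = (0.5000, -0.8660, 2.0000)
after link 2: o_2 = (3.0981, 0.6340, 2.0000)
after link 3: o_3 = (2.3660, -2.0981, -1.4641)
after link 4: o_4 = (-1.7165, -3.6872, 2.3840)
after link 5: o_5 = (-5.4330, -5.9103, 3.5000)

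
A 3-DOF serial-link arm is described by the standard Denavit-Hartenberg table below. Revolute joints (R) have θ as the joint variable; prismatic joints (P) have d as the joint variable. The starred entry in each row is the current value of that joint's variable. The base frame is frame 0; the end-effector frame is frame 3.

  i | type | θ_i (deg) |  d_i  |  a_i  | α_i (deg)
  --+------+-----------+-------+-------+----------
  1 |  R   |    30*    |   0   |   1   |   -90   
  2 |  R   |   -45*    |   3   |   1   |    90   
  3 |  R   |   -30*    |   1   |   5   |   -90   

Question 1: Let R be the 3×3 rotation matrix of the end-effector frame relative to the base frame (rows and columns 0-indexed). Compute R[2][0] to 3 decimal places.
End-effector x-axis (col 0 of R) = (0.7803,-0.1268,0.6124)
R[2][0] = 0.6124

0.612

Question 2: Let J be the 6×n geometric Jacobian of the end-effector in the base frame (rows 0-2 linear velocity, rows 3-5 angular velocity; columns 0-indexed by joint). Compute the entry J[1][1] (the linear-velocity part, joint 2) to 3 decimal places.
2.238

axis z_1 = (-0.5000,0.8660,0.0000); lever o_n−o_1 = (2.4017,1.9639,4.4761)
cross product → J_v[:, 1] = (3.8764,2.2380,-3.0619)
J_ω[:, 1] = z_1
entry J[1][1] = 2.2380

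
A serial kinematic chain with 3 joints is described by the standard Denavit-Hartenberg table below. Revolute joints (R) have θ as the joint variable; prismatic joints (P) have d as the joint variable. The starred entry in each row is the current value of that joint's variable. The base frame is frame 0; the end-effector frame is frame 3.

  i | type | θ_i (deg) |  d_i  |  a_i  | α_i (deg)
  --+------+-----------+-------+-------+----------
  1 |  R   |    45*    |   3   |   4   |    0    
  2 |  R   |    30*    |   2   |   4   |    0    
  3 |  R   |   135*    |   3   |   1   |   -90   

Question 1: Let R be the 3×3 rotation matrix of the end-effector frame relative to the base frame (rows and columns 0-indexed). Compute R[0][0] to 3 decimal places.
-0.866

End-effector x-axis (col 0 of R) = (-0.8660,-0.5000,0.0000)
R[0][0] = -0.8660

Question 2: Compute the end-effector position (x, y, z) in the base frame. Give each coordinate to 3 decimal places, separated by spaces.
after link 1: o_1 = (2.8284, 2.8284, 3.0000)
after link 2: o_2 = (3.8637, 6.6921, 5.0000)
after link 3: o_3 = (2.9977, 6.1921, 8.0000)

2.998 6.192 8.000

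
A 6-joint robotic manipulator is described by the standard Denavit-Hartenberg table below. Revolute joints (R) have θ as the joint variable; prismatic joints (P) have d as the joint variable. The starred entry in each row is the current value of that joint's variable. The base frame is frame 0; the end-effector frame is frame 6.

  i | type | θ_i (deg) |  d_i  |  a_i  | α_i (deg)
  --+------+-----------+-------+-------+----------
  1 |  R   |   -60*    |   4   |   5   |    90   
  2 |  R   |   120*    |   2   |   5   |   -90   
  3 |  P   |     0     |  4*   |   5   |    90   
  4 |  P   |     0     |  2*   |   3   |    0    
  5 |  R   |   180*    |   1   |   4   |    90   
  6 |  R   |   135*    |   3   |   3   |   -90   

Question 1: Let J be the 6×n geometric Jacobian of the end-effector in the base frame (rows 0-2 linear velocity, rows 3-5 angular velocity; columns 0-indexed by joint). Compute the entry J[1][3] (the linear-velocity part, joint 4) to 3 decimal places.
prismatic axis z_3 = (-0.8660,-0.5000,0.0000)
J_v[:, 3] = z_3; J_ω[:, 3] = (0,0,0)
entry J[1][3] = -0.5000

-0.500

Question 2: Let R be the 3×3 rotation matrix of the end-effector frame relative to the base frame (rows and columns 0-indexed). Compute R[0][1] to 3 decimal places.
End-effector y-axis (col 1 of R) = (0.4330,-0.7500,0.5000)
R[0][1] = 0.4330

0.433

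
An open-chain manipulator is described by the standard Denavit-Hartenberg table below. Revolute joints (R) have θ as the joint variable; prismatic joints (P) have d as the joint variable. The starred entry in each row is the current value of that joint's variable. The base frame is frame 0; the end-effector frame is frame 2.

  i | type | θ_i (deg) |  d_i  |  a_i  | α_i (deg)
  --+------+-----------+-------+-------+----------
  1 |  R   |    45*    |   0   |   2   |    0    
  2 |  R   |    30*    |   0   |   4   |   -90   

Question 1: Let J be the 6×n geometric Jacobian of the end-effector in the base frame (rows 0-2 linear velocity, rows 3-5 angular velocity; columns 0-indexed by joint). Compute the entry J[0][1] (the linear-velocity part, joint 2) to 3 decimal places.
axis z_1 = (0.0000,0.0000,1.0000); lever o_n−o_1 = (1.0353,3.8637,0.0000)
cross product → J_v[:, 1] = (-3.8637,1.0353,0.0000)
J_ω[:, 1] = z_1
entry J[0][1] = -3.8637

-3.864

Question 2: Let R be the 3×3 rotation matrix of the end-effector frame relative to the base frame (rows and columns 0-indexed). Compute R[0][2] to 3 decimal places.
-0.966

End-effector z-axis (col 2 of R) = (-0.9659,0.2588,0.0000)
R[0][2] = -0.9659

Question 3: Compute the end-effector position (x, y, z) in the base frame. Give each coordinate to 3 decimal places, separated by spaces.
2.449 5.278 0.000

after link 1: o_1 = (1.4142, 1.4142, 0.0000)
after link 2: o_2 = (2.4495, 5.2779, 0.0000)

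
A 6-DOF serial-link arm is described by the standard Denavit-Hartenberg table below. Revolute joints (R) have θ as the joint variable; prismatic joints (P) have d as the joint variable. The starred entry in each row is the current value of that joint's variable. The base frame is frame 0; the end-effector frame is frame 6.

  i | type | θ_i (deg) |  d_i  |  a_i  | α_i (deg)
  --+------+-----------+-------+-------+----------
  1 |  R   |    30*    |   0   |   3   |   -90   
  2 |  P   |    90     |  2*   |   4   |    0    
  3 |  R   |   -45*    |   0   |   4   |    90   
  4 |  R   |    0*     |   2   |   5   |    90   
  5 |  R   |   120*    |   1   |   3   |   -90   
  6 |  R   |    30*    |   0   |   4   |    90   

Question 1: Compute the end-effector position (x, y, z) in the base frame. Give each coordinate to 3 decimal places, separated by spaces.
after link 1: o_1 = (2.5981, 1.5000, 0.0000)
after link 2: o_2 = (1.5981, 3.2321, -4.0000)
after link 3: o_3 = (4.0476, 4.6463, -6.8284)
after link 4: o_4 = (8.3342, 7.1211, -8.9497)
after link 5: o_5 = (9.5066, 6.6433, -6.0520)
after link 6: o_6 = (9.2831, 8.8237, -2.7059)

9.283 8.824 -2.706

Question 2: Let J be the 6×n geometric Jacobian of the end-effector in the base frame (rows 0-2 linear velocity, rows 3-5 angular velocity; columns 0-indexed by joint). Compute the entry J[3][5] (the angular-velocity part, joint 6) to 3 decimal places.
axis z_5 = (-0.8365,-0.4830,0.2588); lever o_n−o_5 = (-0.2235,2.1803,3.3461)
cross product → J_v[:, 5] = (-2.1803,2.7412,-1.9319)
J_ω[:, 5] = z_5
entry J[3][5] = -0.8365

-0.837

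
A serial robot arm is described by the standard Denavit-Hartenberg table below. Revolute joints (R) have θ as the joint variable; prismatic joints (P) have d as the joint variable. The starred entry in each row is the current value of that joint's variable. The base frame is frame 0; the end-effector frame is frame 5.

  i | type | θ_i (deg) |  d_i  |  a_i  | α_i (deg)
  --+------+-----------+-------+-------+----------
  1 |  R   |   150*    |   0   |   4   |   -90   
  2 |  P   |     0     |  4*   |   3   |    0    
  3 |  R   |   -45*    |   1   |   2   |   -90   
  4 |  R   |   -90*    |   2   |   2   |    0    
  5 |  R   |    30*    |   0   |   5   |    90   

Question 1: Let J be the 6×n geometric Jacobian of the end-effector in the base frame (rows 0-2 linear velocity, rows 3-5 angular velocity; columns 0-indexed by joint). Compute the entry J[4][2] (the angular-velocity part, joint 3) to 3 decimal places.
axis z_2 = (-0.5000,-0.8660,0.0000); lever o_n−o_2 = (-7.6455,-4.0500,1.7678)
cross product → J_v[:, 2] = (-1.5309,0.8839,-4.5962)
J_ω[:, 2] = z_2
entry J[4][2] = -0.8660

-0.866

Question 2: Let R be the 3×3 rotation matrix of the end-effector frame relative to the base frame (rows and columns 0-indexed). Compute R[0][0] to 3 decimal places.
-0.739

End-effector x-axis (col 0 of R) = (-0.7392,-0.5732,0.3536)
R[0][0] = -0.7392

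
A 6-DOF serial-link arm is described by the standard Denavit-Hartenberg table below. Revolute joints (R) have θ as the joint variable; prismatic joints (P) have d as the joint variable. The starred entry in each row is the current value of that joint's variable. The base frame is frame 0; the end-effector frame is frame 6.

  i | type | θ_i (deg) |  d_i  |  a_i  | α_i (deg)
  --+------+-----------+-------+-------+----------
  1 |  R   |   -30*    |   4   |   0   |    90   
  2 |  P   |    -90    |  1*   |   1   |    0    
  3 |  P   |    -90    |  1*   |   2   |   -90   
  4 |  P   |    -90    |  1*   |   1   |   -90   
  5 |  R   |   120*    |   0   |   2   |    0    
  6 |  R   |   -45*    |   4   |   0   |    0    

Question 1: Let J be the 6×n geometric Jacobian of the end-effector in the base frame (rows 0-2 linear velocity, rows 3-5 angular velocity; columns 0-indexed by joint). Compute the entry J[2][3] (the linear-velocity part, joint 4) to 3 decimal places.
-1.000

prismatic axis z_3 = (0.0000,-0.0000,-1.0000)
J_v[:, 3] = z_3; J_ω[:, 3] = (0,0,0)
entry J[2][3] = -1.0000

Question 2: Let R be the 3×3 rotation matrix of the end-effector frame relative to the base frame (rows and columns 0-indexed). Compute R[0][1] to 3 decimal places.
End-effector y-axis (col 1 of R) = (0.4830,0.8365,0.2588)
R[0][1] = 0.4830

0.483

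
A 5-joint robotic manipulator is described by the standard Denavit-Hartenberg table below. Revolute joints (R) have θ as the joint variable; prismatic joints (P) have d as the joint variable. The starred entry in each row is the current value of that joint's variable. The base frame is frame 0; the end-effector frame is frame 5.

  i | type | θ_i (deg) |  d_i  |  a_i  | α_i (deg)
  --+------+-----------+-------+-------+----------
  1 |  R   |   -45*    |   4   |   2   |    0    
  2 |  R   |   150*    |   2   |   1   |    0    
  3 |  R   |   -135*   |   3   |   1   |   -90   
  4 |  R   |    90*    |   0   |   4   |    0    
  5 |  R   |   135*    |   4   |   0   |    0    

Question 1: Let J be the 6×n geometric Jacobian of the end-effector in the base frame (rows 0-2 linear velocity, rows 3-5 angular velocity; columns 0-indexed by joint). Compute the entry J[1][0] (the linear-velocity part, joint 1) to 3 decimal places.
axis z_0 = ẑ; lever o_n−o_0 = (4.0214,2.5158,5.0000)
cross product → J_v[:, 0] = (-2.5158,4.0214,0.0000)
J_ω[:, 0] = z_0
entry J[1][0] = 4.0214

4.021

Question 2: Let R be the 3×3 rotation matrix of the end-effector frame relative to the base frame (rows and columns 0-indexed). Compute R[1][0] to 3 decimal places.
0.354

End-effector x-axis (col 0 of R) = (-0.6124,0.3536,0.7071)
R[1][0] = 0.3536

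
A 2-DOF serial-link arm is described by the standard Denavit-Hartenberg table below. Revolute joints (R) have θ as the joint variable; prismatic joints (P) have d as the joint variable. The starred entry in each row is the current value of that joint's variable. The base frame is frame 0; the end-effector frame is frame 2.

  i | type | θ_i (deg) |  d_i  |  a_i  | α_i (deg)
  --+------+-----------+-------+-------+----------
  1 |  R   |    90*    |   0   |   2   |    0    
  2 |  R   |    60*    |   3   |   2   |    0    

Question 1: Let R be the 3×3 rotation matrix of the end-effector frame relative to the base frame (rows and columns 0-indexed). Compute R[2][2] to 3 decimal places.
1.000

End-effector z-axis (col 2 of R) = (0.0000,0.0000,1.0000)
R[2][2] = 1.0000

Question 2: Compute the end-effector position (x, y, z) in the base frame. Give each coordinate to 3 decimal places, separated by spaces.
-1.732 3.000 3.000

after link 1: o_1 = (0.0000, 2.0000, 0.0000)
after link 2: o_2 = (-1.7321, 3.0000, 3.0000)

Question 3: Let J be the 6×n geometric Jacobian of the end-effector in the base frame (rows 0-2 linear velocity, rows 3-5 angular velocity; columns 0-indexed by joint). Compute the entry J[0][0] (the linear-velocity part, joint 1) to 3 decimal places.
axis z_0 = ẑ; lever o_n−o_0 = (-1.7321,3.0000,3.0000)
cross product → J_v[:, 0] = (-3.0000,-1.7321,0.0000)
J_ω[:, 0] = z_0
entry J[0][0] = -3.0000

-3.000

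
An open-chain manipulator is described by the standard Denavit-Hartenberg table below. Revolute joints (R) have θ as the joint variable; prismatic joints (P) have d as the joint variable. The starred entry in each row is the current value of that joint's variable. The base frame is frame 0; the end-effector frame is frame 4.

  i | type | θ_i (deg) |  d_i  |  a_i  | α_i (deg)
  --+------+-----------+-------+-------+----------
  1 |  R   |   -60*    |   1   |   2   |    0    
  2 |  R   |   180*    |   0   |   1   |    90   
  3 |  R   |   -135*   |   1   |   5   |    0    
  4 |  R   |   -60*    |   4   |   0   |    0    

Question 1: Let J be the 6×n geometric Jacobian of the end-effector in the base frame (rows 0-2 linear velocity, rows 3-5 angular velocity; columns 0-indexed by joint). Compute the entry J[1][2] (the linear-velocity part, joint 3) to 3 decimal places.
axis z_2 = (0.8660,0.5000,0.0000); lever o_n−o_2 = (6.0979,-0.5619,-3.5355)
cross product → J_v[:, 2] = (-1.7678,3.0619,-3.5355)
J_ω[:, 2] = z_2
entry J[1][2] = 3.0619

3.062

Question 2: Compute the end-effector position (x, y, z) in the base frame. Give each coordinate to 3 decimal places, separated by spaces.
6.598 -1.428 -2.536

after link 1: o_1 = (1.0000, -1.7321, 1.0000)
after link 2: o_2 = (0.5000, -0.8660, 1.0000)
after link 3: o_3 = (3.1338, -3.4279, -2.5355)
after link 4: o_4 = (6.5979, -1.4279, -2.5355)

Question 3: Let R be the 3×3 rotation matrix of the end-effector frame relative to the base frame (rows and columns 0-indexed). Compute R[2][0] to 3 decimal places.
0.259

End-effector x-axis (col 0 of R) = (0.4830,-0.8365,0.2588)
R[2][0] = 0.2588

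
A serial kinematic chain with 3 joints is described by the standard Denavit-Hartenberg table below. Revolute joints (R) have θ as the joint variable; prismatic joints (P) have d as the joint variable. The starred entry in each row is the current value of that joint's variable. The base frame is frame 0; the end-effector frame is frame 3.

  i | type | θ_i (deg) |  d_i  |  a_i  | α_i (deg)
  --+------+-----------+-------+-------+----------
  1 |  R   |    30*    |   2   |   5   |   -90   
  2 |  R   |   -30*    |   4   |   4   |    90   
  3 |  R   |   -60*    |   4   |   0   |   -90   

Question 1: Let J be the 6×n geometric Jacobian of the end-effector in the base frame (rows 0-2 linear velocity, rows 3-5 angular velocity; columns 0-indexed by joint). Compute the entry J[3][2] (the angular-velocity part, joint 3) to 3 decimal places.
-0.433

axis z_2 = (-0.4330,-0.2500,0.8660); lever o_n−o_2 = (-1.7321,-1.0000,3.4641)
cross product → J_v[:, 2] = (0.0000,0.0000,0.0000)
J_ω[:, 2] = z_2
entry J[3][2] = -0.4330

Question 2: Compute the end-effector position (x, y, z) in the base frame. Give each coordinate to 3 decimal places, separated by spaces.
after link 1: o_1 = (4.3301, 2.5000, 2.0000)
after link 2: o_2 = (5.3301, 7.6962, 4.0000)
after link 3: o_3 = (3.5981, 6.6962, 7.4641)

3.598 6.696 7.464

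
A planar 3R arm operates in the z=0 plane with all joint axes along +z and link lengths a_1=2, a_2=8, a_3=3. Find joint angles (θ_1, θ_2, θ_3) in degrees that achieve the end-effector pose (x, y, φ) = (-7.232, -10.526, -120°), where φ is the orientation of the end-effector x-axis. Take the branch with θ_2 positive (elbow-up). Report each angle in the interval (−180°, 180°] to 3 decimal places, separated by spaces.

-150.015 30.018 -0.003

wrist centre = target − a_3·(cos φ, sin φ) = (-5.7320, -7.9279)
cos θ_2 = (95.7078−2²−8²)/(2·2·8) = 0.8659; θ_2 = 30.0179° (elbow-up)
β = atan2(-7.9279,-5.7320) = -125.8675°; ψ = atan2(4.0022,8.9269) = 24.1479°
θ_1 = β − ψ = -150.0153°
θ_3 = φ − θ_1 − θ_2 = -0.0026° (wrapped to (-180°,180°])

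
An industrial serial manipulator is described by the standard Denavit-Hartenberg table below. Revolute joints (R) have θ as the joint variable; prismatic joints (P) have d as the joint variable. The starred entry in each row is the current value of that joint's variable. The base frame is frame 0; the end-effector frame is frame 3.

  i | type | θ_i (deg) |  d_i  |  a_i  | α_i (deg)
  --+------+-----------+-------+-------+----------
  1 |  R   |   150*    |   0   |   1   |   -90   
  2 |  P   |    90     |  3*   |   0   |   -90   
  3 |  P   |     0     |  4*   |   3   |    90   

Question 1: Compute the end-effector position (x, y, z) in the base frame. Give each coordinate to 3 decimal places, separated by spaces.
after link 1: o_1 = (-0.8660, 0.5000, 0.0000)
after link 2: o_2 = (-2.3660, -2.0981, 0.0000)
after link 3: o_3 = (1.0981, -4.0981, -3.0000)

1.098 -4.098 -3.000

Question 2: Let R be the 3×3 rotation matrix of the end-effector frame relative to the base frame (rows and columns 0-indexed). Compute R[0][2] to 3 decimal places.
-0.500

End-effector z-axis (col 2 of R) = (-0.5000,-0.8660,0.0000)
R[0][2] = -0.5000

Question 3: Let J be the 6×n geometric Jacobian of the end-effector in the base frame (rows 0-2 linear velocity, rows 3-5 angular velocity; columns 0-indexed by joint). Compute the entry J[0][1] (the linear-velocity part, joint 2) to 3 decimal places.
prismatic axis z_1 = (-0.5000,-0.8660,0.0000)
J_v[:, 1] = z_1; J_ω[:, 1] = (0,0,0)
entry J[0][1] = -0.5000

-0.500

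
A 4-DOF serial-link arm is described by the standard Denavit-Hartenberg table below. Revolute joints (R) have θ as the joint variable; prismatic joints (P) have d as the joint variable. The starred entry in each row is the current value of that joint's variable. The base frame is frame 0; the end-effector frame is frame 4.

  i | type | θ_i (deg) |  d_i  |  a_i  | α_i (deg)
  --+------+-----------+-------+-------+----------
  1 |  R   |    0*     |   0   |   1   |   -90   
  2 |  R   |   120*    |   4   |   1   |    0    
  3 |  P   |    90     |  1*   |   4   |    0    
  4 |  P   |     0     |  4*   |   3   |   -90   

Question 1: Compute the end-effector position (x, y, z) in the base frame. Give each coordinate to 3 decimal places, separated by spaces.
-5.562 9.000 2.634

after link 1: o_1 = (1.0000, 0.0000, 0.0000)
after link 2: o_2 = (0.5000, 4.0000, -0.8660)
after link 3: o_3 = (-2.9641, 5.0000, 1.1340)
after link 4: o_4 = (-5.5622, 9.0000, 2.6340)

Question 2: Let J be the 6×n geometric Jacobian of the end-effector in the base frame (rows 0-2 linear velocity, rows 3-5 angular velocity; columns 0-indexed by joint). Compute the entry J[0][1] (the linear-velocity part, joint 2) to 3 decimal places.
2.634

axis z_1 = (0.0000,1.0000,0.0000); lever o_n−o_1 = (-6.5622,9.0000,2.6340)
cross product → J_v[:, 1] = (2.6340,-0.0000,6.5622)
J_ω[:, 1] = z_1
entry J[0][1] = 2.6340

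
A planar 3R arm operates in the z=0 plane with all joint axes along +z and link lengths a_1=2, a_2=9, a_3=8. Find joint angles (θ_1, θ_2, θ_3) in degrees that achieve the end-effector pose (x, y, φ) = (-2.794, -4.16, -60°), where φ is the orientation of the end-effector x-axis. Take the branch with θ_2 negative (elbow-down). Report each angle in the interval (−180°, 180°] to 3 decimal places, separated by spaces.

-59.996 -150.005 150.001

wrist centre = target − a_3·(cos φ, sin φ) = (-6.7940, 2.7682)
cos θ_2 = (53.8214−2²−9²)/(2·2·9) = -0.8661; θ_2 = -150.0054° (elbow-down)
β = atan2(2.7682,-6.7940) = 157.8316°; ψ = atan2(-4.4993,-5.7947) = -142.1724°
θ_1 = β − ψ = 300.0041°
θ_3 = φ − θ_1 − θ_2 = 150.0013° (wrapped to (-180°,180°])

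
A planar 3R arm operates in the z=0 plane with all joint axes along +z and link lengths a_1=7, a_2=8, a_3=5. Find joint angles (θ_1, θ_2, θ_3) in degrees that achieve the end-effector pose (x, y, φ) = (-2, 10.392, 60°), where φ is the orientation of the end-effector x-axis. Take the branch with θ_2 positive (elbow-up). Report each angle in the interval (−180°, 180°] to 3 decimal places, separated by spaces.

wrist centre = target − a_3·(cos φ, sin φ) = (-4.5000, 6.0619)
cos θ_2 = (56.9963−7²−8²)/(2·7·8) = -0.5000; θ_2 = 120.0022° (elbow-up)
β = atan2(6.0619,-4.5000) = 126.5882°; ψ = atan2(6.9281,2.9997) = 66.5882°
θ_1 = β − ψ = 60.0000°
θ_3 = φ − θ_1 − θ_2 = -120.0022° (wrapped to (-180°,180°])

60.000 120.002 -120.002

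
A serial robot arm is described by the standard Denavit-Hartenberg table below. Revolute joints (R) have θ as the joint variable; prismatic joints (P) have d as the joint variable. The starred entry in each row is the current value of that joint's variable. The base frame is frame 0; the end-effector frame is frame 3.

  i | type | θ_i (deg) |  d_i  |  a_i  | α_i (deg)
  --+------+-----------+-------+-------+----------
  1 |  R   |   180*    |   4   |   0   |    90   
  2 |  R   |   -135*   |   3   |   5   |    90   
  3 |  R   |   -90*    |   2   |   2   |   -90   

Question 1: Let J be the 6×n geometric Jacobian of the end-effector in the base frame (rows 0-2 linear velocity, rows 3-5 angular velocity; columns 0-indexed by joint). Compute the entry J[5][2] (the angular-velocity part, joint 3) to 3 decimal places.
axis z_2 = (0.7071,-0.0000,0.7071); lever o_n−o_2 = (1.4142,-2.0000,1.4142)
cross product → J_v[:, 2] = (1.4142,0.0000,-1.4142)
J_ω[:, 2] = z_2
entry J[5][2] = 0.7071

0.707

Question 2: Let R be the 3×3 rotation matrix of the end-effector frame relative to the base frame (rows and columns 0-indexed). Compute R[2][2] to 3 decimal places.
End-effector z-axis (col 2 of R) = (0.7071,0.0000,-0.7071)
R[2][2] = -0.7071

-0.707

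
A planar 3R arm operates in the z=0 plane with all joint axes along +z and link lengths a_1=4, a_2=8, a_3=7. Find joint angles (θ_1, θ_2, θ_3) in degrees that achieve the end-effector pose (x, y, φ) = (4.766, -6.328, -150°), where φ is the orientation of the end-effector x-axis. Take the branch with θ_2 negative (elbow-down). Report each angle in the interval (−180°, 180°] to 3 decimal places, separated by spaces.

15.731 -45.010 -120.721

wrist centre = target − a_3·(cos φ, sin φ) = (10.8282, -2.8280)
cos θ_2 = (125.2470−4²−8²)/(2·4·8) = 0.7070; θ_2 = -45.0099° (elbow-down)
β = atan2(-2.8280,10.8282) = -14.6370°; ψ = atan2(-5.6578,9.6559) = -30.3680°
θ_1 = β − ψ = 15.7310°
θ_3 = φ − θ_1 − θ_2 = -120.7211° (wrapped to (-180°,180°])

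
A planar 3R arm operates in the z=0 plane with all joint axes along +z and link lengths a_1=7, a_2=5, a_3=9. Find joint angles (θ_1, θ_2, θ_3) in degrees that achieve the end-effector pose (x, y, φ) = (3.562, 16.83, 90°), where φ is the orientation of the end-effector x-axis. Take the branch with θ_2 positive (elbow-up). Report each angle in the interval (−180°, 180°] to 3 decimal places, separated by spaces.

30.000 90.003 -30.002

wrist centre = target − a_3·(cos φ, sin φ) = (3.5620, 7.8300)
cos θ_2 = (73.9967−7²−5²)/(2·7·5) = -0.0000; θ_2 = 90.0027° (elbow-up)
β = atan2(7.8300,3.5620) = 65.5384°; ψ = atan2(5.0000,6.9998) = 35.5386°
θ_1 = β − ψ = 29.9998°
θ_3 = φ − θ_1 − θ_2 = -30.0025° (wrapped to (-180°,180°])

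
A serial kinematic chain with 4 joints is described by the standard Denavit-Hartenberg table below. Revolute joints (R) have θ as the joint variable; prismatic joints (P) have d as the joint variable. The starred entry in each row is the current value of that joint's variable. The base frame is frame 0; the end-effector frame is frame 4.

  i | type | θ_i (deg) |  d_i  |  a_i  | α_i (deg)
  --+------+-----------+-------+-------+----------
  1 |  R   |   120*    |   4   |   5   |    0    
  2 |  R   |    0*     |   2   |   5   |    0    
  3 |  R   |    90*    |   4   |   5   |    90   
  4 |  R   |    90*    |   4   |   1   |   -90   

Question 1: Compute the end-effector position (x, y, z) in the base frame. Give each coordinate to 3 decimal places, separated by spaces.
-11.330 9.624 11.000

after link 1: o_1 = (-2.5000, 4.3301, 4.0000)
after link 2: o_2 = (-5.0000, 8.6603, 6.0000)
after link 3: o_3 = (-9.3301, 6.1603, 10.0000)
after link 4: o_4 = (-11.3301, 9.6244, 11.0000)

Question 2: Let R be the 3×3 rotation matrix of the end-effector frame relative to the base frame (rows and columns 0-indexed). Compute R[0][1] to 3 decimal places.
End-effector y-axis (col 1 of R) = (0.5000,-0.8660,-0.0000)
R[0][1] = 0.5000

0.500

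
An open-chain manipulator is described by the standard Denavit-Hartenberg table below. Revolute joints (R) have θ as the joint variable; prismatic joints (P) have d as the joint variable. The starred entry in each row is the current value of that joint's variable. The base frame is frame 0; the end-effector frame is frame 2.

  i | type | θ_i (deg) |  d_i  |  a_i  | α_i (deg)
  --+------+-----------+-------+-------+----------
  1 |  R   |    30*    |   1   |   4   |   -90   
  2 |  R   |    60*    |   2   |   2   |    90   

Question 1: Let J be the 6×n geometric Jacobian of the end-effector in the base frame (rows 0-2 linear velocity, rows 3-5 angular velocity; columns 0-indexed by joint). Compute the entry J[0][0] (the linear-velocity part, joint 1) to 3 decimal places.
axis z_0 = ẑ; lever o_n−o_0 = (3.3301,4.2321,-0.7321)
cross product → J_v[:, 0] = (-4.2321,3.3301,0.0000)
J_ω[:, 0] = z_0
entry J[0][0] = -4.2321

-4.232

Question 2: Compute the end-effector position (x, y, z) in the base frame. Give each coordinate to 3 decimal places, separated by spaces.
after link 1: o_1 = (3.4641, 2.0000, 1.0000)
after link 2: o_2 = (3.3301, 4.2321, -0.7321)

3.330 4.232 -0.732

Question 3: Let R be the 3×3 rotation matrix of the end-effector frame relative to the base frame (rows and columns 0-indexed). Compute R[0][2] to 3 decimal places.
End-effector z-axis (col 2 of R) = (0.7500,0.4330,0.5000)
R[0][2] = 0.7500

0.750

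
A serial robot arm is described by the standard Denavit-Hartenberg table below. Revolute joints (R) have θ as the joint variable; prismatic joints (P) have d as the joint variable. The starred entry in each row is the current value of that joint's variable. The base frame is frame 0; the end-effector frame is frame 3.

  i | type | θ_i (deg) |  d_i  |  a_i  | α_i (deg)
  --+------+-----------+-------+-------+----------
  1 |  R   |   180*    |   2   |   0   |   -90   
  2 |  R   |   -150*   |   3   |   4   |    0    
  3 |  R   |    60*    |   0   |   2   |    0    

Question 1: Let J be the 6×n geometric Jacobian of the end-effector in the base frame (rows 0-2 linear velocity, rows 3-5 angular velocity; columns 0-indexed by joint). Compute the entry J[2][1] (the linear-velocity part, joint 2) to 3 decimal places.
axis z_1 = (-0.0000,-1.0000,0.0000); lever o_n−o_1 = (3.4641,-3.0000,4.0000)
cross product → J_v[:, 1] = (-4.0000,0.0000,3.4641)
J_ω[:, 1] = z_1
entry J[2][1] = 3.4641

3.464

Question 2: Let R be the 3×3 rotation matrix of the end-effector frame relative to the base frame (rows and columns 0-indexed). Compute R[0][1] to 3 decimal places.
-1.000

End-effector y-axis (col 1 of R) = (-1.0000,0.0000,0.0000)
R[0][1] = -1.0000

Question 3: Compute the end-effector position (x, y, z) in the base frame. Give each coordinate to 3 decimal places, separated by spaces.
3.464 -3.000 6.000

after link 1: o_1 = (0.0000, 0.0000, 2.0000)
after link 2: o_2 = (3.4641, -3.0000, 4.0000)
after link 3: o_3 = (3.4641, -3.0000, 6.0000)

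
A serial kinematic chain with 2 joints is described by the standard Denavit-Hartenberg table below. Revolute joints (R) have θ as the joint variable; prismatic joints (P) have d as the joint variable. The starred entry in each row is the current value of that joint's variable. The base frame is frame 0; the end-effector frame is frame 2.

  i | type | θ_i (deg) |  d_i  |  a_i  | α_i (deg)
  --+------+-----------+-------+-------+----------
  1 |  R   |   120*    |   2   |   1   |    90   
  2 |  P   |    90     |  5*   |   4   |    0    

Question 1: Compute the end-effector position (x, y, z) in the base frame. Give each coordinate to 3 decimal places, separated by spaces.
after link 1: o_1 = (-0.5000, 0.8660, 2.0000)
after link 2: o_2 = (3.8301, 3.3660, 6.0000)

3.830 3.366 6.000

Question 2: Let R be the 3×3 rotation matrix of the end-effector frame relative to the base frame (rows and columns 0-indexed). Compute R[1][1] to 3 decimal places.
-0.866

End-effector y-axis (col 1 of R) = (0.5000,-0.8660,0.0000)
R[1][1] = -0.8660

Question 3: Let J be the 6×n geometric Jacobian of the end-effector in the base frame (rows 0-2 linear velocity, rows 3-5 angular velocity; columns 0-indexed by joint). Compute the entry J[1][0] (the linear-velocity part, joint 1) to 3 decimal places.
axis z_0 = ẑ; lever o_n−o_0 = (3.8301,3.3660,6.0000)
cross product → J_v[:, 0] = (-3.3660,3.8301,0.0000)
J_ω[:, 0] = z_0
entry J[1][0] = 3.8301

3.830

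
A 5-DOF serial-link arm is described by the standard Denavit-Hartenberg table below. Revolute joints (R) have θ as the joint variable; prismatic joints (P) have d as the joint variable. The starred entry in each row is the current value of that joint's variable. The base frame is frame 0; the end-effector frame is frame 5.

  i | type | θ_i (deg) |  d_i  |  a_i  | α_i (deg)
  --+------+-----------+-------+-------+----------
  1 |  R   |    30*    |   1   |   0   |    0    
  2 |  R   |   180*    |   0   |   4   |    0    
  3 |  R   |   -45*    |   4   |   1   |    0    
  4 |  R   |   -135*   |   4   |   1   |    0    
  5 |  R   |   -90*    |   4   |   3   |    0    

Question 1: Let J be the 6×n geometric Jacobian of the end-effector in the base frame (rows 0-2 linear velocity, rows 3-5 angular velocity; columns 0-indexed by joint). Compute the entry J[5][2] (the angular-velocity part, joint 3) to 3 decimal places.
axis z_2 = (0.0000,0.0000,1.0000); lever o_n−o_2 = (1.4001,-1.8393,12.0000)
cross product → J_v[:, 2] = (1.8393,1.4001,-0.0000)
J_ω[:, 2] = z_2
entry J[5][2] = 1.0000

1.000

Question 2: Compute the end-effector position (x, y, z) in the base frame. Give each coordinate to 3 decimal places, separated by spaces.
after link 1: o_1 = (0.0000, 0.0000, 1.0000)
after link 2: o_2 = (-3.4641, -2.0000, 1.0000)
after link 3: o_3 = (-4.4300, -1.7412, 5.0000)
after link 4: o_4 = (-3.5640, -1.2412, 9.0000)
after link 5: o_5 = (-2.0640, -3.8393, 13.0000)

-2.064 -3.839 13.000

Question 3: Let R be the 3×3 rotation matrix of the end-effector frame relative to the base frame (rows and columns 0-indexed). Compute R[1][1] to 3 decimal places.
End-effector y-axis (col 1 of R) = (0.8660,0.5000,0.0000)
R[1][1] = 0.5000

0.500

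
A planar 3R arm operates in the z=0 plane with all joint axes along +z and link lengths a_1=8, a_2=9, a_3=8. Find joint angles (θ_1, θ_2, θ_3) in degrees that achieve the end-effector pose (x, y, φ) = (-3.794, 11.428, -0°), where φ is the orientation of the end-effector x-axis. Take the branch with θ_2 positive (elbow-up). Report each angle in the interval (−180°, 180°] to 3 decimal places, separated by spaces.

wrist centre = target − a_3·(cos φ, sin φ) = (-11.7940, 11.4280)
cos θ_2 = (269.6976−8²−9²)/(2·8·9) = 0.8660; θ_2 = 30.0080° (elbow-up)
β = atan2(11.4280,-11.7940) = 135.9030°; ψ = atan2(4.5011,15.7936) = 15.9073°
θ_1 = β − ψ = 119.9957°
θ_3 = φ − θ_1 − θ_2 = -150.0037° (wrapped to (-180°,180°])

119.996 30.008 -150.004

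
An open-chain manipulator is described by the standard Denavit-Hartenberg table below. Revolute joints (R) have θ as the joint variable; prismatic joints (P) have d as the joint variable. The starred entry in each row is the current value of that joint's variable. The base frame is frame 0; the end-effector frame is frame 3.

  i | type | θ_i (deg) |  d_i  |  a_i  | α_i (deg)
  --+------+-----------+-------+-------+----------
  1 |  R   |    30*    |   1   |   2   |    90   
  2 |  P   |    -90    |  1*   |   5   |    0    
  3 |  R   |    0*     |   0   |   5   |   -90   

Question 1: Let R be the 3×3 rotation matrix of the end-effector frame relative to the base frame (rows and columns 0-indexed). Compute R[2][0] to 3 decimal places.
-1.000

End-effector x-axis (col 0 of R) = (0.0000,-0.0000,-1.0000)
R[2][0] = -1.0000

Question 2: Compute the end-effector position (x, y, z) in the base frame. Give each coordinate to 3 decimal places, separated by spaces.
2.232 0.134 -9.000

after link 1: o_1 = (1.7321, 1.0000, 1.0000)
after link 2: o_2 = (2.2321, 0.1340, -4.0000)
after link 3: o_3 = (2.2321, 0.1340, -9.0000)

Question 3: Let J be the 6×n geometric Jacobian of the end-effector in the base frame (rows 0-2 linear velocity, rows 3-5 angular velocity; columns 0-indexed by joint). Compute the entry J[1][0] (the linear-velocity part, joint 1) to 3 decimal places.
axis z_0 = ẑ; lever o_n−o_0 = (2.2321,0.1340,-9.0000)
cross product → J_v[:, 0] = (-0.1340,2.2321,0.0000)
J_ω[:, 0] = z_0
entry J[1][0] = 2.2321

2.232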